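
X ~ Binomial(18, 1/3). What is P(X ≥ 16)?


P(X ≥ 16) = Σ P(X=i) for i=16..18
P(X=16) = 68/43046721
P(X=17) = 4/43046721
P(X=18) = 1/387420489
Sum = 649/387420489

P(X ≥ 16) = 649/387420489 ≈ 0.00%


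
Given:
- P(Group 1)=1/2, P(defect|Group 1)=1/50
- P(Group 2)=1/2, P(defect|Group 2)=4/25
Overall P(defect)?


P(B) = Σ P(B|Aᵢ)×P(Aᵢ)
  1/50×1/2 = 1/100
  4/25×1/2 = 2/25
Sum = 9/100

P(defect) = 9/100 ≈ 9.00%


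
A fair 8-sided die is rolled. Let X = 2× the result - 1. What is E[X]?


E[die] = (1+8)/2 = 9/2
E[X] = 2×9/2 - 1 = 8

E[X] = 8


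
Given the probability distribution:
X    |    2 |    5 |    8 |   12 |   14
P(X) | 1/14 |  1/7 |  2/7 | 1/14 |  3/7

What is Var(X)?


E[X] = 10
E[X²] = 815/7
Var(X) = E[X²] - (E[X])² = 815/7 - 100 = 115/7

Var(X) = 115/7 ≈ 16.4286


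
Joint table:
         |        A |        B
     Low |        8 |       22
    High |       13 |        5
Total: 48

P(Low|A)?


P(Low|A) = 8/(8+13) = 8/21

P = 8/21 ≈ 38.10%


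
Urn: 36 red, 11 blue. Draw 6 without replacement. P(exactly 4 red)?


Hypergeometric: C(36,4)×C(11,2)/C(47,6)
= 58905×55/10737573 = 14025/46483

P(X=4) = 14025/46483 ≈ 30.17%


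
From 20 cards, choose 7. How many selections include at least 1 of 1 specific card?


Complement: C(20,7) - C(19,7) = 77520 - 50388 = 27132

27132


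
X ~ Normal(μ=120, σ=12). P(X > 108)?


z = (108-120)/12 = -1.0
P(X > 108) = 1 - P(Z ≤ -1.0) = 1 - 0.1587 = 0.8413

P(X > 108) ≈ 0.8413


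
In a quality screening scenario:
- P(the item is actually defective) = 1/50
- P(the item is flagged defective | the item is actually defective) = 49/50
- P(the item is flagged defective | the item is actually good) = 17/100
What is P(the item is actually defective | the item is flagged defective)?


Using Bayes' theorem:
P(A|B) = P(B|A)·P(A) / P(B)

P(the item is flagged defective) = 49/50 × 1/50 + 17/100 × 49/50
= 49/2500 + 833/5000 = 931/5000

P(the item is actually defective|the item is flagged defective) = (49/2500) / (931/5000) = 2/19

P(the item is actually defective|the item is flagged defective) = 2/19 ≈ 10.53%


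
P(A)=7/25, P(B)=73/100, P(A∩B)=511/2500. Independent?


P(A)×P(B) = 511/2500
P(A∩B) = 511/2500
Equal ✓ → Independent

Yes, independent


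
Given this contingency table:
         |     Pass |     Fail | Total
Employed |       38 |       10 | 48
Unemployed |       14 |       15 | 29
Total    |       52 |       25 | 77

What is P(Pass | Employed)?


P(Pass | Employed) = 38/(38+10) = 38/48 = 19/24

P(Pass|Employed) = 19/24 ≈ 79.17%


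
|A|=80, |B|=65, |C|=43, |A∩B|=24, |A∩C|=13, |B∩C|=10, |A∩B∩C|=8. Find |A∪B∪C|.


|A∪B∪C| = 80+65+43-24-13-10+8 = 149

|A∪B∪C| = 149


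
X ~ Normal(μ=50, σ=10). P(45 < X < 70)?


z₁=(45-50)/10=-0.5, z₂=(70-50)/10=2.0
P = Φ(2.0) - Φ(-0.5) = 0.977250 - 0.308538 = 0.668712 ≈ 0.6687

P(45 < X < 70) ≈ 0.6687


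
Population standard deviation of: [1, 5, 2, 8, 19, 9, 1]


Mean = 45/7
  (1-45/7)²=1444/49
  (5-45/7)²=100/49
  (2-45/7)²=961/49
  (8-45/7)²=121/49
  (19-45/7)²=7744/49
  (9-45/7)²=324/49
  (1-45/7)²=1444/49
Σ(x-μ)² = 1734/7
σ² = (1734/7)/7 = 1734/49

σ = √(1734/49) ≈ 5.9488


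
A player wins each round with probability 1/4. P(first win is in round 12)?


Geometric: P(X=12) = (1-p)^(k-1)×p = (3/4)^11×1/4 = 177147/16777216

P(X=12) = 177147/16777216 ≈ 1.06%


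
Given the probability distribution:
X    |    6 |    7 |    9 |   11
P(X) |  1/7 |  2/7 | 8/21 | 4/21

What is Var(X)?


E[X] = 176/21
E[X²] = 1534/21
Var(X) = E[X²] - (E[X])² = 1534/21 - 30976/441 = 1238/441

Var(X) = 1238/441 ≈ 2.8073


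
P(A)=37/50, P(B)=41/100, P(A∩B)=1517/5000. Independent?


P(A)×P(B) = 1517/5000
P(A∩B) = 1517/5000
Equal ✓ → Independent

Yes, independent


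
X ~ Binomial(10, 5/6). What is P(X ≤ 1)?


P(X ≤ 1) = Σ P(X=i) for i=0..1
P(X=0) = 1/60466176
P(X=1) = 25/30233088
Sum = 17/20155392

P(X ≤ 1) = 17/20155392 ≈ 0.00%


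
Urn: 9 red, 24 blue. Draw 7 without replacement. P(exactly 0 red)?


Hypergeometric: C(9,0)×C(24,7)/C(33,7)
= 1×346104/4272048 = 437/5394

P(X=0) = 437/5394 ≈ 8.10%


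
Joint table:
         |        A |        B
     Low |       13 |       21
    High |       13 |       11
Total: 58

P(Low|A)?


P(Low|A) = 13/(13+13) = 13/26 = 1/2

P = 1/2 ≈ 50.00%


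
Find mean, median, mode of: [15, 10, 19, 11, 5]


Sorted: [5, 10, 11, 15, 19]
Mean = 60/5 = 12
Median = 11
Freq: {15: 1, 10: 1, 19: 1, 11: 1, 5: 1}
Mode: No mode

Mean=12, Median=11, Mode=No mode


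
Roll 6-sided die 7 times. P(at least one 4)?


P(no 4)^7 = (5/6)^7 = 78125/279936
P(≥1) = 1 - 78125/279936 = 201811/279936

P = 201811/279936 ≈ 72.09%


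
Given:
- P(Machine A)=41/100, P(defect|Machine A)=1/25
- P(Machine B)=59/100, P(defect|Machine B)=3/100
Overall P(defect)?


P(B) = Σ P(B|Aᵢ)×P(Aᵢ)
  1/25×41/100 = 41/2500
  3/100×59/100 = 177/10000
Sum = 341/10000

P(defect) = 341/10000 ≈ 3.41%


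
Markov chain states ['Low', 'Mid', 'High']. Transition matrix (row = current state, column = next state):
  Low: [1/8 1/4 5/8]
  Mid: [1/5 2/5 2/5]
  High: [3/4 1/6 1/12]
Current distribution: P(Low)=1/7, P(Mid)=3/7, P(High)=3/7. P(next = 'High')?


P(next=High) = Σᵢ P(now=i)×P(i→High)
= 1/7×5/8 + 3/7×2/5 + 3/7×1/12
= 5/56 + 6/35 + 1/28 = 83/280

P = 83/280 ≈ 0.2964


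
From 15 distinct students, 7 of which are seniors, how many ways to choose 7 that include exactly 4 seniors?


Choose 4 of the 7 seniors and 3 of the other 8 students:
C(7,4)×C(8,3) = 35×56 = 1960

1960


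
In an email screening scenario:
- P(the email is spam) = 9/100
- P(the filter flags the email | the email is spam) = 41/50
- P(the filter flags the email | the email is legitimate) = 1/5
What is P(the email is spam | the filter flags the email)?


Using Bayes' theorem:
P(A|B) = P(B|A)·P(A) / P(B)

P(the filter flags the email) = 41/50 × 9/100 + 1/5 × 91/100
= 369/5000 + 91/500 = 1279/5000

P(the email is spam|the filter flags the email) = (369/5000) / (1279/5000) = 369/1279

P(the email is spam|the filter flags the email) = 369/1279 ≈ 28.85%


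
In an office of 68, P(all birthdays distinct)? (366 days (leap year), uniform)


P(all different) = Π(366-i)/366 for i=0..67
= (366/366)×(365/366)×...×(299/366)
= 0.001299

P ≈ 0.0013 ≈ 0.13%


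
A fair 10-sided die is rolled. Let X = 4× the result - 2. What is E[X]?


E[die] = (1+10)/2 = 11/2
E[X] = 4×11/2 - 2 = 20

E[X] = 20


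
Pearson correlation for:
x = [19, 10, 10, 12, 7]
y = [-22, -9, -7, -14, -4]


n=5, Σx=58, Σy=-56, Σxy=-774, Σx²=754, Σy²=826
r = (5×(-774) - 58×(-56))/√((5×754 - 58²)(5×826 - (-56)²))
= -622/√(406×994) = -622/√403564 ≈ -622/635.2669 ≈ -0.9791

r ≈ -0.9791


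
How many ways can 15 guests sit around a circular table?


Circular arrangements of 15 distinct objects: fix one position to break rotational symmetry.
(n-1)! = 14! = 87178291200

87178291200


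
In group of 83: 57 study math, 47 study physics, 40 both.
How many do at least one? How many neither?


|A∪B| = 57+47-40 = 64
Neither = 83-64 = 19

At least one: 64; Neither: 19


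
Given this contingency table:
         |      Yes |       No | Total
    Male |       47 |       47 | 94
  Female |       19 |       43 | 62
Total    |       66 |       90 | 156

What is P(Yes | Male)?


P(Yes | Male) = 47/(47+47) = 47/94 = 1/2

P(Yes|Male) = 1/2 ≈ 50.00%


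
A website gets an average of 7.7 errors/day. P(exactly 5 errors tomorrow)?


Poisson(λ=7.7): P(X=5) = e^(-λ)×λ^k/k!
= e^(-7.7) × 7.7^5 / 5!
≈ 0.0004528271829 × 27067.84157 / 120 ≈ 0.102142

P(X=5) ≈ 0.102142 ≈ 10.21%


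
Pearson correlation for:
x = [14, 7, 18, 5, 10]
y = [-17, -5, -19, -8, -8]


n=5, Σx=54, Σy=-57, Σxy=-735, Σx²=694, Σy²=803
r = (5×(-735) - 54×(-57))/√((5×694 - 54²)(5×803 - (-57)²))
= -597/√(554×766) = -597/√424364 ≈ -597/651.4323 ≈ -0.9164

r ≈ -0.9164


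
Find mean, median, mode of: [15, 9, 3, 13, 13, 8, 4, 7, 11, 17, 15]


Sorted: [3, 4, 7, 8, 9, 11, 13, 13, 15, 15, 17]
Mean = 115/11
Median = 11
Freq: {15: 2, 9: 1, 3: 1, 13: 2, 8: 1, 4: 1, 7: 1, 11: 1, 17: 1}
Mode: [13, 15]

Mean=115/11, Median=11, Mode=[13, 15]


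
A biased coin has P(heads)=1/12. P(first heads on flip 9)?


Geometric: P(X=9) = (1-p)^(k-1)×p = (11/12)^8×1/12 = 214358881/5159780352

P(X=9) = 214358881/5159780352 ≈ 4.15%


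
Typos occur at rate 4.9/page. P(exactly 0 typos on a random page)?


Poisson(λ=4.9): P(X=0) = e^(-λ)×λ^k/k!
= e^(-4.9) × 4.9^0 / 0!
≈ 0.007446583071 × 1 / 1 ≈ 0.007447

P(X=0) ≈ 0.007447 ≈ 0.74%


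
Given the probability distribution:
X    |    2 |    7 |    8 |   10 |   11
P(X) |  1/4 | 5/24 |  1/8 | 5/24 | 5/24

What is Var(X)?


E[X] = 22/3
E[X²] = 261/4
Var(X) = E[X²] - (E[X])² = 261/4 - 484/9 = 413/36

Var(X) = 413/36 ≈ 11.4722


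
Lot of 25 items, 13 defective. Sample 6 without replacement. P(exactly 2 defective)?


Hypergeometric: C(13,2)×C(12,4)/C(25,6)
= 78×495/177100 = 351/1610

P(X=2) = 351/1610 ≈ 21.80%


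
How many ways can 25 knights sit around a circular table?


Circular arrangements of 25 distinct objects: fix one position to break rotational symmetry.
(n-1)! = 24! = 620448401733239439360000

620448401733239439360000


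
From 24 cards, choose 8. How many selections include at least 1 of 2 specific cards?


Complement: C(24,8) - C(22,8) = 735471 - 319770 = 415701

415701


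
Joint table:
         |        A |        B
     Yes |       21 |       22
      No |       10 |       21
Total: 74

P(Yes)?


P(Yes) = (21+22)/74 = 43/74

P(Yes) = 43/74 ≈ 58.11%


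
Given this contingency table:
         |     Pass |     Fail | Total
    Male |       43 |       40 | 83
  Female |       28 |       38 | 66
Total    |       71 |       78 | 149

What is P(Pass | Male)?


P(Pass | Male) = 43/(43+40) = 43/83

P(Pass|Male) = 43/83 ≈ 51.81%


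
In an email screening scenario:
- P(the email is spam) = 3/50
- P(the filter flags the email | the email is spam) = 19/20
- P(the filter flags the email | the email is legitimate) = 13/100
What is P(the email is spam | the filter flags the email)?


Using Bayes' theorem:
P(A|B) = P(B|A)·P(A) / P(B)

P(the filter flags the email) = 19/20 × 3/50 + 13/100 × 47/50
= 57/1000 + 611/5000 = 112/625

P(the email is spam|the filter flags the email) = (57/1000) / (112/625) = 285/896

P(the email is spam|the filter flags the email) = 285/896 ≈ 31.81%


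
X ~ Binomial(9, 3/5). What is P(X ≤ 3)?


P(X ≤ 3) = Σ P(X=i) for i=0..3
P(X=0) = 512/1953125
P(X=1) = 6912/1953125
P(X=2) = 41472/1953125
P(X=3) = 145152/1953125
Sum = 194048/1953125

P(X ≤ 3) = 194048/1953125 ≈ 9.94%


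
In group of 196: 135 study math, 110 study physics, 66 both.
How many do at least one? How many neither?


|A∪B| = 135+110-66 = 179
Neither = 196-179 = 17

At least one: 179; Neither: 17


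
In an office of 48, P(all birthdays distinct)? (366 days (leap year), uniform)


P(all different) = Π(366-i)/366 for i=0..47
= (366/366)×(365/366)×...×(319/366)
= 0.039768

P ≈ 0.0398 ≈ 3.98%


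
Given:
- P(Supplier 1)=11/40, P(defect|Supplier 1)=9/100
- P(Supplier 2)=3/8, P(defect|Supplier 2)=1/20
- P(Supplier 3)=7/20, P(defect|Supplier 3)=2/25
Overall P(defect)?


P(B) = Σ P(B|Aᵢ)×P(Aᵢ)
  9/100×11/40 = 99/4000
  1/20×3/8 = 3/160
  2/25×7/20 = 7/250
Sum = 143/2000

P(defect) = 143/2000 ≈ 7.15%


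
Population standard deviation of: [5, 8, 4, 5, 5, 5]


Mean = 32/6 = 16/3
  (5-16/3)²=1/9
  (8-16/3)²=64/9
  (4-16/3)²=16/9
  (5-16/3)²=1/9
  (5-16/3)²=1/9
  (5-16/3)²=1/9
Σ(x-μ)² = 28/3
σ² = (28/3)/6 = 14/9

σ = √(14/9) ≈ 1.2472


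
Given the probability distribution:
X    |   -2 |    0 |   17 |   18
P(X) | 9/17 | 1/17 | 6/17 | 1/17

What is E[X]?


E[X] = Σ x·P(X=x)
= (-2)×(9/17) + (0)×(1/17) + (17)×(6/17) + (18)×(1/17)
= 6

E[X] = 6


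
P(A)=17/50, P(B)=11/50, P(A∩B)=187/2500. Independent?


P(A)×P(B) = 187/2500
P(A∩B) = 187/2500
Equal ✓ → Independent

Yes, independent


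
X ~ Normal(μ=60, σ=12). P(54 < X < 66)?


z₁=(54-60)/12=-0.5, z₂=(66-60)/12=0.5
P = Φ(0.5) - Φ(-0.5) = 0.691462 - 0.308538 = 0.382924 ≈ 0.3829

P(54 < X < 66) ≈ 0.3829


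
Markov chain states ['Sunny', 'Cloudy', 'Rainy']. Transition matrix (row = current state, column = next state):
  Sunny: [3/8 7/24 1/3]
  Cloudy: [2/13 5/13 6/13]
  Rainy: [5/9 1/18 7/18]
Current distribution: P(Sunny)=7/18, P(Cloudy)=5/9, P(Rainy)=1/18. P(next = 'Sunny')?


P(next=Sunny) = Σᵢ P(now=i)×P(i→Sunny)
= 7/18×3/8 + 5/9×2/13 + 1/18×5/9
= 7/48 + 10/117 + 5/162 = 4417/16848

P = 4417/16848 ≈ 0.2622


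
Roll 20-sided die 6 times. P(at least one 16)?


P(no 16)^6 = (19/20)^6 = 47045881/64000000
P(≥1) = 1 - 47045881/64000000 = 16954119/64000000

P = 16954119/64000000 ≈ 26.49%


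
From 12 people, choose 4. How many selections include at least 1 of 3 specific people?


Complement: C(12,4) - C(9,4) = 495 - 126 = 369

369


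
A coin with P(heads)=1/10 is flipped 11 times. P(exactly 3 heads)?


Binomial: P(X=3) = C(11,3)×p^3×(1-p)^8
= 165 × 1/1000 × 43046721/100000000 = 1420541793/20000000000

P(X=3) = 1420541793/20000000000 ≈ 7.10%


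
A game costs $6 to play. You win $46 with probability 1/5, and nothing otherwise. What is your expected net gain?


E[gain] = (46-6)×1/5 + (-6)×4/5
= 8 - 24/5 = 16/5

Expected net gain = $16/5 ≈ $3.20


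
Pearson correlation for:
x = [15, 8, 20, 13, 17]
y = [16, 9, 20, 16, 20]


n=5, Σx=73, Σy=81, Σxy=1260, Σx²=1147, Σy²=1393
r = (5×1260 - 73×81)/√((5×1147 - 73²)(5×1393 - 81²))
= 387/√(406×404) = 387/√164024 ≈ 387/404.9988 ≈ 0.9556

r ≈ 0.9556


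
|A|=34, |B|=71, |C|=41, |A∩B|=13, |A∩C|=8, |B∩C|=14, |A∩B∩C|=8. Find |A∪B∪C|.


|A∪B∪C| = 34+71+41-13-8-14+8 = 119

|A∪B∪C| = 119


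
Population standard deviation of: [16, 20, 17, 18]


Mean = 71/4
  (16-71/4)²=49/16
  (20-71/4)²=81/16
  (17-71/4)²=9/16
  (18-71/4)²=1/16
Σ(x-μ)² = 35/4
σ² = (35/4)/4 = 35/16

σ = √(35/16) ≈ 1.4790


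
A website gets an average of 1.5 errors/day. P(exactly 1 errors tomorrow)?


Poisson(λ=1.5): P(X=1) = e^(-λ)×λ^k/k!
= e^(-1.5) × 1.5^1 / 1!
≈ 0.2231301601 × 1.5 / 1 ≈ 0.334695

P(X=1) ≈ 0.334695 ≈ 33.47%


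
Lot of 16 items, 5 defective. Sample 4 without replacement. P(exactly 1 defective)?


Hypergeometric: C(5,1)×C(11,3)/C(16,4)
= 5×165/1820 = 165/364

P(X=1) = 165/364 ≈ 45.33%


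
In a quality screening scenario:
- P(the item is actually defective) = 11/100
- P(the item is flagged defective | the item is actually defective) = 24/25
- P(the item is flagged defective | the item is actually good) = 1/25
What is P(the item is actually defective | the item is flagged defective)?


Using Bayes' theorem:
P(A|B) = P(B|A)·P(A) / P(B)

P(the item is flagged defective) = 24/25 × 11/100 + 1/25 × 89/100
= 66/625 + 89/2500 = 353/2500

P(the item is actually defective|the item is flagged defective) = (66/625) / (353/2500) = 264/353

P(the item is actually defective|the item is flagged defective) = 264/353 ≈ 74.79%


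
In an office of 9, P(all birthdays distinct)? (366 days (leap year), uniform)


P(all different) = Π(366-i)/366 for i=0..8
= (366/366)×(365/366)×...×(358/366)
= 0.905624

P ≈ 0.9056 ≈ 90.56%


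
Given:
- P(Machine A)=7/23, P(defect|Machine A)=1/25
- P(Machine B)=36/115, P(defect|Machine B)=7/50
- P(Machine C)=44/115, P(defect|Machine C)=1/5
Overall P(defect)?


P(B) = Σ P(B|Aᵢ)×P(Aᵢ)
  1/25×7/23 = 7/575
  7/50×36/115 = 126/2875
  1/5×44/115 = 44/575
Sum = 381/2875

P(defect) = 381/2875 ≈ 13.25%


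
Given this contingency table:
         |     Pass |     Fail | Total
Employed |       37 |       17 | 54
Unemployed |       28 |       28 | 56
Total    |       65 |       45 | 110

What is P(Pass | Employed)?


P(Pass | Employed) = 37/(37+17) = 37/54

P(Pass|Employed) = 37/54 ≈ 68.52%


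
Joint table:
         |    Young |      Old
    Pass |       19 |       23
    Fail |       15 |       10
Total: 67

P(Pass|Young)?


P(Pass|Young) = 19/(19+15) = 19/34

P = 19/34 ≈ 55.88%


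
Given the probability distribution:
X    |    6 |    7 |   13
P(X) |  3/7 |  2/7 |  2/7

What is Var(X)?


E[X] = 58/7
E[X²] = 544/7
Var(X) = E[X²] - (E[X])² = 544/7 - 3364/49 = 444/49

Var(X) = 444/49 ≈ 9.0612


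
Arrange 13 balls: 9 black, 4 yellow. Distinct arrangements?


13!/(9!×4!) = 715

715


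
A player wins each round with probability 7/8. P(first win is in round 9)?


Geometric: P(X=9) = (1-p)^(k-1)×p = (1/8)^8×7/8 = 7/134217728

P(X=9) = 7/134217728 ≈ 0.00%


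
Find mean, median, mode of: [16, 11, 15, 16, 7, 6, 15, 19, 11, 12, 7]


Sorted: [6, 7, 7, 11, 11, 12, 15, 15, 16, 16, 19]
Mean = 135/11
Median = 12
Freq: {16: 2, 11: 2, 15: 2, 7: 2, 6: 1, 19: 1, 12: 1}
Mode: [7, 11, 15, 16]

Mean=135/11, Median=12, Mode=[7, 11, 15, 16]


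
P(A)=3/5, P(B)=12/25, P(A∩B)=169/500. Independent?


P(A)×P(B) = 36/125
P(A∩B) = 169/500
Not equal → NOT independent

No, not independent


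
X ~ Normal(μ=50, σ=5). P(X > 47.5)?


z = (47.5-50)/5 = -0.5
P(X > 47.5) = 1 - P(Z ≤ -0.5) = 1 - 0.3085 = 0.6915

P(X > 47.5) ≈ 0.6915


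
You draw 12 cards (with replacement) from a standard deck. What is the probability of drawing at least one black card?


P(not a black card) = 26/52 = 1/2
P(none in 12 draws) = (1/2)^12 = 1/4096
P(≥1 black card) = 1 - 1/4096 = 4095/4096

P = 4095/4096 ≈ 99.98%


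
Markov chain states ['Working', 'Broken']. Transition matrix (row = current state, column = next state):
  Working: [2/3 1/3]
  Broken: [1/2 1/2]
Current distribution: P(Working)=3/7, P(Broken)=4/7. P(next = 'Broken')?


P(next=Broken) = Σᵢ P(now=i)×P(i→Broken)
= 3/7×1/3 + 4/7×1/2
= 1/7 + 2/7 = 3/7

P = 3/7 ≈ 0.4286


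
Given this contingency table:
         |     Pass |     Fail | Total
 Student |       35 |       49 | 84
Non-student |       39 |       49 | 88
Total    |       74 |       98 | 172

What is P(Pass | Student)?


P(Pass | Student) = 35/(35+49) = 35/84 = 5/12

P(Pass|Student) = 5/12 ≈ 41.67%


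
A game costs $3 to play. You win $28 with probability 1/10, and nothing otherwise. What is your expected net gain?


E[gain] = (28-3)×1/10 + (-3)×9/10
= 5/2 - 27/10 = -1/5

Expected net gain = $-1/5 ≈ $-0.20


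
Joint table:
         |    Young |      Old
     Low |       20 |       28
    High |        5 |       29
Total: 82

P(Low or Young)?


P(Low∨Young) = P(Low) + P(Young) - P(Low∧Young)
= (48 + 25 - 20)/82 = 53/82

P = 53/82 ≈ 64.63%


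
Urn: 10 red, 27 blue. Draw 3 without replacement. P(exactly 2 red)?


Hypergeometric: C(10,2)×C(27,1)/C(37,3)
= 45×27/7770 = 81/518

P(X=2) = 81/518 ≈ 15.64%


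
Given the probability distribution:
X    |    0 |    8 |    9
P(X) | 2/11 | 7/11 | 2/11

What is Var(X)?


E[X] = 74/11
E[X²] = 610/11
Var(X) = E[X²] - (E[X])² = 610/11 - 5476/121 = 1234/121

Var(X) = 1234/121 ≈ 10.1983


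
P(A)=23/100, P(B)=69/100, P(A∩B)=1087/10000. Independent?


P(A)×P(B) = 1587/10000
P(A∩B) = 1087/10000
Not equal → NOT independent

No, not independent


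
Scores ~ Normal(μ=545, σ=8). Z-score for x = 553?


z = (x - μ)/σ = (553 - 545)/8 = 1.0

z = 1.0


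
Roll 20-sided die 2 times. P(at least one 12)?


P(no 12)^2 = (19/20)^2 = 361/400
P(≥1) = 1 - 361/400 = 39/400

P = 39/400 ≈ 9.75%


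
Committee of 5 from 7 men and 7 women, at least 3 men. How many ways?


Count by #men:
  3M,2W: C(7,3)×C(7,2)=735
  4M,1W: C(7,4)×C(7,1)=245
  5M,0W: C(7,5)×C(7,0)=21
Total = 1001

1001


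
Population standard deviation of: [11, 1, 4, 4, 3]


Mean = 23/5
  (11-23/5)²=1024/25
  (1-23/5)²=324/25
  (4-23/5)²=9/25
  (4-23/5)²=9/25
  (3-23/5)²=64/25
Σ(x-μ)² = 286/5
σ² = (286/5)/5 = 286/25

σ = √(286/25) ≈ 3.3823


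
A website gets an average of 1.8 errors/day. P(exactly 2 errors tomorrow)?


Poisson(λ=1.8): P(X=2) = e^(-λ)×λ^k/k!
= e^(-1.8) × 1.8^2 / 2!
≈ 0.1652988882 × 3.24 / 2 ≈ 0.267784

P(X=2) ≈ 0.267784 ≈ 26.78%


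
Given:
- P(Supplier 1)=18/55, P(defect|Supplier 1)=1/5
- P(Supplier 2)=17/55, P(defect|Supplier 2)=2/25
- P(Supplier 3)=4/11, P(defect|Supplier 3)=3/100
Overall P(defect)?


P(B) = Σ P(B|Aᵢ)×P(Aᵢ)
  1/5×18/55 = 18/275
  2/25×17/55 = 34/1375
  3/100×4/11 = 3/275
Sum = 139/1375

P(defect) = 139/1375 ≈ 10.11%


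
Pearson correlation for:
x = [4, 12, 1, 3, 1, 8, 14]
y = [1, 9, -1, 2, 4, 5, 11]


n=7, Σx=43, Σy=31, Σxy=315, Σx²=431, Σy²=249
r = (7×315 - 43×31)/√((7×431 - 43²)(7×249 - 31²))
= 872/√(1168×782) = 872/√913376 ≈ 872/955.7071 ≈ 0.9124

r ≈ 0.9124


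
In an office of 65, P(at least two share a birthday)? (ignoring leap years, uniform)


P(all different) = Π(365-i)/365 for i=0..64
= 0.002317
P(match) = 1 - 0.002317 = 0.997683

P ≈ 0.9977 ≈ 99.77%


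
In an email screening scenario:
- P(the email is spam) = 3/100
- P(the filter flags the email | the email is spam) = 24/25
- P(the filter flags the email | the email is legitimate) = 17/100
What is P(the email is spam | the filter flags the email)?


Using Bayes' theorem:
P(A|B) = P(B|A)·P(A) / P(B)

P(the filter flags the email) = 24/25 × 3/100 + 17/100 × 97/100
= 18/625 + 1649/10000 = 1937/10000

P(the email is spam|the filter flags the email) = (18/625) / (1937/10000) = 288/1937

P(the email is spam|the filter flags the email) = 288/1937 ≈ 14.87%


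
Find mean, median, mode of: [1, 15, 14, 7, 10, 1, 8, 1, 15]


Sorted: [1, 1, 1, 7, 8, 10, 14, 15, 15]
Mean = 72/9 = 8
Median = 8
Freq: {1: 3, 15: 2, 14: 1, 7: 1, 10: 1, 8: 1}
Mode: [1]

Mean=8, Median=8, Mode=1


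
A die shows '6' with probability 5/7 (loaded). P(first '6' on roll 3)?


Geometric: P(X=3) = (1-p)^(k-1)×p = (2/7)^2×5/7 = 20/343

P(X=3) = 20/343 ≈ 5.83%


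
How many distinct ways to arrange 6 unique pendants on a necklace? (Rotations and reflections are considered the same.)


Free circular arrangements: rotations and reflections both identified.
(n-1)!/2 = 5!/2 = 120/2 = 60

60


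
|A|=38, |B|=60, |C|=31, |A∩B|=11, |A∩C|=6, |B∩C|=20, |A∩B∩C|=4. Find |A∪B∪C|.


|A∪B∪C| = 38+60+31-11-6-20+4 = 96

|A∪B∪C| = 96


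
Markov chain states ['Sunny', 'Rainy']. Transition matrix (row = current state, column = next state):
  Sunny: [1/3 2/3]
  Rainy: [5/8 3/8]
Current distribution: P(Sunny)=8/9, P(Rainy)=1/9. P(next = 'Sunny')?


P(next=Sunny) = Σᵢ P(now=i)×P(i→Sunny)
= 8/9×1/3 + 1/9×5/8
= 8/27 + 5/72 = 79/216

P = 79/216 ≈ 0.3657


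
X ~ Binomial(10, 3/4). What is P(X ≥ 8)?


P(X ≥ 8) = Σ P(X=i) for i=8..10
P(X=8) = 295245/1048576
P(X=9) = 98415/524288
P(X=10) = 59049/1048576
Sum = 137781/262144

P(X ≥ 8) = 137781/262144 ≈ 52.56%


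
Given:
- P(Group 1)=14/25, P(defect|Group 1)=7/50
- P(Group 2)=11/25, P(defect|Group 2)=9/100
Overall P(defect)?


P(B) = Σ P(B|Aᵢ)×P(Aᵢ)
  7/50×14/25 = 49/625
  9/100×11/25 = 99/2500
Sum = 59/500

P(defect) = 59/500 ≈ 11.80%


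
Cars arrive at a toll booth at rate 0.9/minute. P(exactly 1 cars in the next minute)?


Poisson(λ=0.9): P(X=1) = e^(-λ)×λ^k/k!
= e^(-0.9) × 0.9^1 / 1!
≈ 0.4065696597 × 0.9 / 1 ≈ 0.365913

P(X=1) ≈ 0.365913 ≈ 36.59%


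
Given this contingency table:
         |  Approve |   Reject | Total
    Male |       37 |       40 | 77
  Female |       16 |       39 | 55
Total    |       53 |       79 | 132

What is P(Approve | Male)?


P(Approve | Male) = 37/(37+40) = 37/77

P(Approve|Male) = 37/77 ≈ 48.05%


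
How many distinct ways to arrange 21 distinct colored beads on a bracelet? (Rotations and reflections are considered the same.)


Free circular arrangements: rotations and reflections both identified.
(n-1)!/2 = 20!/2 = 2432902008176640000/2 = 1216451004088320000

1216451004088320000


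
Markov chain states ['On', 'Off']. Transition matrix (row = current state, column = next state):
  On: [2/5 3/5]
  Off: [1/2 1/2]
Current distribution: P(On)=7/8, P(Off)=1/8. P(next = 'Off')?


P(next=Off) = Σᵢ P(now=i)×P(i→Off)
= 7/8×3/5 + 1/8×1/2
= 21/40 + 1/16 = 47/80

P = 47/80 ≈ 0.5875


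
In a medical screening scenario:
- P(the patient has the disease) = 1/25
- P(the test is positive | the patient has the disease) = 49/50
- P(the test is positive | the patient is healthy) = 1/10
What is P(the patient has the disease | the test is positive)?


Using Bayes' theorem:
P(A|B) = P(B|A)·P(A) / P(B)

P(the test is positive) = 49/50 × 1/25 + 1/10 × 24/25
= 49/1250 + 12/125 = 169/1250

P(the patient has the disease|the test is positive) = (49/1250) / (169/1250) = 49/169

P(the patient has the disease|the test is positive) = 49/169 ≈ 28.99%


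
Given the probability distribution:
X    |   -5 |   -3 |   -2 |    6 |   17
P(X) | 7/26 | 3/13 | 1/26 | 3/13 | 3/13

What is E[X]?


E[X] = Σ x·P(X=x)
= (-5)×(7/26) + (-3)×(3/13) + (-2)×(1/26) + (6)×(3/13) + (17)×(3/13)
= 83/26

E[X] = 83/26


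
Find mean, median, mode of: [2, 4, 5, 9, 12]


Sorted: [2, 4, 5, 9, 12]
Mean = 32/5
Median = 5
Freq: {2: 1, 4: 1, 5: 1, 9: 1, 12: 1}
Mode: No mode

Mean=32/5, Median=5, Mode=No mode


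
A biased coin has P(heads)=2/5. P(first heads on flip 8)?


Geometric: P(X=8) = (1-p)^(k-1)×p = (3/5)^7×2/5 = 4374/390625

P(X=8) = 4374/390625 ≈ 1.12%


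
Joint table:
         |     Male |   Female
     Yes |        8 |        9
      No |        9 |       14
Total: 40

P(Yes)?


P(Yes) = (8+9)/40 = 17/40

P(Yes) = 17/40 ≈ 42.50%


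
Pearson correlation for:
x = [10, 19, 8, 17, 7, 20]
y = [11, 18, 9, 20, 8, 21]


n=6, Σx=81, Σy=87, Σxy=1340, Σx²=1263, Σy²=1431
r = (6×1340 - 81×87)/√((6×1263 - 81²)(6×1431 - 87²))
= 993/√(1017×1017) = 993/√1034289 ≈ 993/1017.0000 ≈ 0.9764

r ≈ 0.9764


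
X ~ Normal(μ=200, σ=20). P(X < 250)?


z = (250-200)/20 = 2.5
P(Z < 2.5) = 0.9938

P(X < 250) ≈ 0.9938


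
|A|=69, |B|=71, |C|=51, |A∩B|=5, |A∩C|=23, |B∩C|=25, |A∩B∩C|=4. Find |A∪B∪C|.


|A∪B∪C| = 69+71+51-5-23-25+4 = 142

|A∪B∪C| = 142


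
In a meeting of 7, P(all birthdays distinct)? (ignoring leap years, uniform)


P(all different) = Π(365-i)/365 for i=0..6
= (365/365)×(364/365)×...×(359/365)
= 0.943764

P ≈ 0.9438 ≈ 94.38%


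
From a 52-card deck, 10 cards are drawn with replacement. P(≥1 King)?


P(not a King) = 48/52 = 12/13
P(none in 10 draws) = (12/13)^10 = 61917364224/137858491849
P(≥1 King) = 1 - 61917364224/137858491849 = 75941127625/137858491849

P = 75941127625/137858491849 ≈ 55.09%


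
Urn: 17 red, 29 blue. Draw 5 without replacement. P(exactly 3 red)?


Hypergeometric: C(17,3)×C(29,2)/C(46,5)
= 680×406/1370754 = 19720/97911

P(X=3) = 19720/97911 ≈ 20.14%


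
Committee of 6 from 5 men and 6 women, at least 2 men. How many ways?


Count by #men:
  2M,4W: C(5,2)×C(6,4)=150
  3M,3W: C(5,3)×C(6,3)=200
  4M,2W: C(5,4)×C(6,2)=75
  5M,1W: C(5,5)×C(6,1)=6
Total = 431

431


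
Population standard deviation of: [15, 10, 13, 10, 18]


Mean = 66/5
  (15-66/5)²=81/25
  (10-66/5)²=256/25
  (13-66/5)²=1/25
  (10-66/5)²=256/25
  (18-66/5)²=576/25
Σ(x-μ)² = 234/5
σ² = (234/5)/5 = 234/25

σ = √(234/25) ≈ 3.0594


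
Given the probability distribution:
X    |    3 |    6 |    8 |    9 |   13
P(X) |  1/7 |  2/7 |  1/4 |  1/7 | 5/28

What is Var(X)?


E[X] = 31/4
E[X²] = 1941/28
Var(X) = E[X²] - (E[X])² = 1941/28 - 961/16 = 1037/112

Var(X) = 1037/112 ≈ 9.2589


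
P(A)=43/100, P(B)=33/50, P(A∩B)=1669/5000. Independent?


P(A)×P(B) = 1419/5000
P(A∩B) = 1669/5000
Not equal → NOT independent

No, not independent


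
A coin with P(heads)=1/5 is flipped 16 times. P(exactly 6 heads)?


Binomial: P(X=6) = C(16,6)×p^6×(1-p)^10
= 8008 × 1/15625 × 1048576/9765625 = 8396996608/152587890625

P(X=6) = 8396996608/152587890625 ≈ 5.50%


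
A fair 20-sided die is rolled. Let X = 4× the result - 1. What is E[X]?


E[die] = (1+20)/2 = 21/2
E[X] = 4×21/2 - 1 = 41

E[X] = 41


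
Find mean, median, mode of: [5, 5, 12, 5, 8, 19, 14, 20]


Sorted: [5, 5, 5, 8, 12, 14, 19, 20]
Mean = 88/8 = 11
Median = 10
Freq: {5: 3, 12: 1, 8: 1, 19: 1, 14: 1, 20: 1}
Mode: [5]

Mean=11, Median=10, Mode=5


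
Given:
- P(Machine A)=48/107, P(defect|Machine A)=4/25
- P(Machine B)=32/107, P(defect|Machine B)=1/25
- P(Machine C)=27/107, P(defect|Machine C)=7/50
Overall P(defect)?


P(B) = Σ P(B|Aᵢ)×P(Aᵢ)
  4/25×48/107 = 192/2675
  1/25×32/107 = 32/2675
  7/50×27/107 = 189/5350
Sum = 637/5350

P(defect) = 637/5350 ≈ 11.91%


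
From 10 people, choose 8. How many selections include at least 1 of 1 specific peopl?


Complement: C(10,8) - C(9,8) = 45 - 9 = 36

36


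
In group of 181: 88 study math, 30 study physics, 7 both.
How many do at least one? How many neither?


|A∪B| = 88+30-7 = 111
Neither = 181-111 = 70

At least one: 111; Neither: 70


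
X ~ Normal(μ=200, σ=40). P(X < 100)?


z = (100-200)/40 = -2.5
P(Z < -2.5) = 0.0062

P(X < 100) ≈ 0.0062


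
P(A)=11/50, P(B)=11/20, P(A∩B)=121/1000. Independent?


P(A)×P(B) = 121/1000
P(A∩B) = 121/1000
Equal ✓ → Independent

Yes, independent


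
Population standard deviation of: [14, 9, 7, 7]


Mean = 37/4
  (14-37/4)²=361/16
  (9-37/4)²=1/16
  (7-37/4)²=81/16
  (7-37/4)²=81/16
Σ(x-μ)² = 131/4
σ² = (131/4)/4 = 131/16

σ = √(131/16) ≈ 2.8614


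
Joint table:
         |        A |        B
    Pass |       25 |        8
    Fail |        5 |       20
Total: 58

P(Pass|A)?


P(Pass|A) = 25/(25+5) = 25/30 = 5/6

P = 5/6 ≈ 83.33%


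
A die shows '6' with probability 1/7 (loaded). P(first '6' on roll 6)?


Geometric: P(X=6) = (1-p)^(k-1)×p = (6/7)^5×1/7 = 7776/117649

P(X=6) = 7776/117649 ≈ 6.61%


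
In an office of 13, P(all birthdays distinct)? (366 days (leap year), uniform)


P(all different) = Π(366-i)/366 for i=0..12
= (366/366)×(365/366)×...×(354/366)
= 0.806071

P ≈ 0.8061 ≈ 80.61%


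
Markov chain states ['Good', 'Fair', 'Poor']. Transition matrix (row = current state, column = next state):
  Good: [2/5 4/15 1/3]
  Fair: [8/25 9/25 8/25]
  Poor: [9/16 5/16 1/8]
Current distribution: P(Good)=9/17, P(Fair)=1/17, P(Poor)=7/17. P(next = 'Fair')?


P(next=Fair) = Σᵢ P(now=i)×P(i→Fair)
= 9/17×4/15 + 1/17×9/25 + 7/17×5/16
= 12/85 + 9/425 + 35/272 = 1979/6800

P = 1979/6800 ≈ 0.2910


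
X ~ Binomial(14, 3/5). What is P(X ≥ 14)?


P(X ≥ 14) = Σ P(X=i) for i=14..14
P(X=14) = 4782969/6103515625
Sum = 4782969/6103515625

P(X ≥ 14) = 4782969/6103515625 ≈ 0.08%


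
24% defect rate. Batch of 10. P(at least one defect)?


P(all good) = (19/25)^10 = 6131066257801/95367431640625
P(≥1 defect) = 89236365382824/95367431640625

P = 89236365382824/95367431640625 ≈ 93.57%


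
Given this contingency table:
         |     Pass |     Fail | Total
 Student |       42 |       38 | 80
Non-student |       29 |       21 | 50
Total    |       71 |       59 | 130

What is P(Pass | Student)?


P(Pass | Student) = 42/(42+38) = 42/80 = 21/40

P(Pass|Student) = 21/40 ≈ 52.50%


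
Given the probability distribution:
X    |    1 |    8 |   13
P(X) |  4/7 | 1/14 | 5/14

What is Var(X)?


E[X] = 81/14
E[X²] = 131/2
Var(X) = E[X²] - (E[X])² = 131/2 - 6561/196 = 6277/196

Var(X) = 6277/196 ≈ 32.0255


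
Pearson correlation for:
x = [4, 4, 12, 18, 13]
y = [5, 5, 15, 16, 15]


n=5, Σx=51, Σy=56, Σxy=703, Σx²=669, Σy²=756
r = (5×703 - 51×56)/√((5×669 - 51²)(5×756 - 56²))
= 659/√(744×644) = 659/√479136 ≈ 659/692.1965 ≈ 0.9520

r ≈ 0.9520


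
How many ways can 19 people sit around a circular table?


Circular arrangements of 19 distinct objects: fix one position to break rotational symmetry.
(n-1)! = 18! = 6402373705728000

6402373705728000


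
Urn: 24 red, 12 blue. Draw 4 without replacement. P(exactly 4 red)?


Hypergeometric: C(24,4)×C(12,0)/C(36,4)
= 10626×1/58905 = 46/255

P(X=4) = 46/255 ≈ 18.04%


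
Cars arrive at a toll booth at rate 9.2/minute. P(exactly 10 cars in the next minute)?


Poisson(λ=9.2): P(X=10) = e^(-λ)×λ^k/k!
= e^(-9.2) × 9.2^10 / 10!
≈ 0.0001010394018 × 4343884542.24 / 3628800 ≈ 0.120950

P(X=10) ≈ 0.120950 ≈ 12.10%


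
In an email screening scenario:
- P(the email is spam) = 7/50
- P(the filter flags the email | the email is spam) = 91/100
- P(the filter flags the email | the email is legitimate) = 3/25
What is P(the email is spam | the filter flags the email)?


Using Bayes' theorem:
P(A|B) = P(B|A)·P(A) / P(B)

P(the filter flags the email) = 91/100 × 7/50 + 3/25 × 43/50
= 637/5000 + 129/1250 = 1153/5000

P(the email is spam|the filter flags the email) = (637/5000) / (1153/5000) = 637/1153

P(the email is spam|the filter flags the email) = 637/1153 ≈ 55.25%


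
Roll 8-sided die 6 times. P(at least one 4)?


P(no 4)^6 = (7/8)^6 = 117649/262144
P(≥1) = 1 - 117649/262144 = 144495/262144

P = 144495/262144 ≈ 55.12%


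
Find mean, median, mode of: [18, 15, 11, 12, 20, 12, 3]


Sorted: [3, 11, 12, 12, 15, 18, 20]
Mean = 91/7 = 13
Median = 12
Freq: {18: 1, 15: 1, 11: 1, 12: 2, 20: 1, 3: 1}
Mode: [12]

Mean=13, Median=12, Mode=12


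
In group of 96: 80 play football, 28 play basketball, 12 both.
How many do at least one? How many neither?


|A∪B| = 80+28-12 = 96
Neither = 96-96 = 0

At least one: 96; Neither: 0


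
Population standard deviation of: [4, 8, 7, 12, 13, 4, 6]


Mean = 54/7
  (4-54/7)²=676/49
  (8-54/7)²=4/49
  (7-54/7)²=25/49
  (12-54/7)²=900/49
  (13-54/7)²=1369/49
  (4-54/7)²=676/49
  (6-54/7)²=144/49
Σ(x-μ)² = 542/7
σ² = (542/7)/7 = 542/49

σ = √(542/49) ≈ 3.3258


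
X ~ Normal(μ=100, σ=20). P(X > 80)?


z = (80-100)/20 = -1.0
P(X > 80) = 1 - P(Z ≤ -1.0) = 1 - 0.1587 = 0.8413

P(X > 80) ≈ 0.8413


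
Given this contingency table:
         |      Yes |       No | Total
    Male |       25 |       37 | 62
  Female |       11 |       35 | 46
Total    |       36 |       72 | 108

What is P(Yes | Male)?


P(Yes | Male) = 25/(25+37) = 25/62

P(Yes|Male) = 25/62 ≈ 40.32%


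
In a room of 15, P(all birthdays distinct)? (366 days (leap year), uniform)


P(all different) = Π(366-i)/366 for i=0..14
= (366/366)×(365/366)×...×(352/366)
= 0.747702

P ≈ 0.7477 ≈ 74.77%


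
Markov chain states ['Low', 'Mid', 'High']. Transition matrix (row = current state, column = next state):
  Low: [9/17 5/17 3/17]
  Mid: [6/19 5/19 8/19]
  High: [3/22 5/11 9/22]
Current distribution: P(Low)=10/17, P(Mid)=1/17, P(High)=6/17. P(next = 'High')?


P(next=High) = Σᵢ P(now=i)×P(i→High)
= 10/17×3/17 + 1/17×8/19 + 6/17×9/22
= 30/289 + 8/323 + 27/187 = 16487/60401

P = 16487/60401 ≈ 0.2730


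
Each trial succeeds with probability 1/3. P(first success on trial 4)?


Geometric: P(X=4) = (1-p)^(k-1)×p = (2/3)^3×1/3 = 8/81

P(X=4) = 8/81 ≈ 9.88%


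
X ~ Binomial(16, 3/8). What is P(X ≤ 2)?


P(X ≤ 2) = Σ P(X=i) for i=0..2
P(X=0) = 152587890625/281474976710656
P(X=1) = 91552734375/17592186044416
P(X=2) = 823974609375/35184372088832
Sum = 8209228515625/281474976710656

P(X ≤ 2) = 8209228515625/281474976710656 ≈ 2.92%


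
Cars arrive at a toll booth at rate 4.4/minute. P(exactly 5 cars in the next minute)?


Poisson(λ=4.4): P(X=5) = e^(-λ)×λ^k/k!
= e^(-4.4) × 4.4^5 / 5!
≈ 0.0122773399 × 1649.16224 / 120 ≈ 0.168728

P(X=5) ≈ 0.168728 ≈ 16.87%


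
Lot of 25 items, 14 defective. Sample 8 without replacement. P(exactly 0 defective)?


Hypergeometric: C(14,0)×C(11,8)/C(25,8)
= 1×165/1081575 = 1/6555

P(X=0) = 1/6555 ≈ 0.02%


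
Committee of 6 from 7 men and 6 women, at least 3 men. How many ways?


Count by #men:
  3M,3W: C(7,3)×C(6,3)=700
  4M,2W: C(7,4)×C(6,2)=525
  5M,1W: C(7,5)×C(6,1)=126
  6M,0W: C(7,6)×C(6,0)=7
Total = 1358

1358


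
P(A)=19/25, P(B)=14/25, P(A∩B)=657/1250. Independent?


P(A)×P(B) = 266/625
P(A∩B) = 657/1250
Not equal → NOT independent

No, not independent


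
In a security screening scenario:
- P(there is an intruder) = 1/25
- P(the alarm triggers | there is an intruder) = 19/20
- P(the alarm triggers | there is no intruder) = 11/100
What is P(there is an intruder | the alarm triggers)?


Using Bayes' theorem:
P(A|B) = P(B|A)·P(A) / P(B)

P(the alarm triggers) = 19/20 × 1/25 + 11/100 × 24/25
= 19/500 + 66/625 = 359/2500

P(there is an intruder|the alarm triggers) = (19/500) / (359/2500) = 95/359

P(there is an intruder|the alarm triggers) = 95/359 ≈ 26.46%


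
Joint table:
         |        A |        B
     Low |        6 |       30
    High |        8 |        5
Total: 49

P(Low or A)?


P(Low∨A) = P(Low) + P(A) - P(Low∧A)
= (36 + 14 - 6)/49 = 44/49

P = 44/49 ≈ 89.80%


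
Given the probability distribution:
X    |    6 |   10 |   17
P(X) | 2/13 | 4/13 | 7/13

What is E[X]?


E[X] = Σ x·P(X=x)
= (6)×(2/13) + (10)×(4/13) + (17)×(7/13)
= 171/13

E[X] = 171/13


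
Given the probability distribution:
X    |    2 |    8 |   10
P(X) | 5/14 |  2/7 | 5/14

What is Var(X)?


E[X] = 46/7
E[X²] = 388/7
Var(X) = E[X²] - (E[X])² = 388/7 - 2116/49 = 600/49

Var(X) = 600/49 ≈ 12.2449


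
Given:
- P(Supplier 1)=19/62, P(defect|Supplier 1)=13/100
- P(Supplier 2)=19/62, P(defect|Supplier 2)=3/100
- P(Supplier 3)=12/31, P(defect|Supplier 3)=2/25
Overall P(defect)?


P(B) = Σ P(B|Aᵢ)×P(Aᵢ)
  13/100×19/62 = 247/6200
  3/100×19/62 = 57/6200
  2/25×12/31 = 24/775
Sum = 2/25

P(defect) = 2/25 ≈ 8.00%


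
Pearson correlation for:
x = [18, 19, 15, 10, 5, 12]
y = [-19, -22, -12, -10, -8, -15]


n=6, Σx=79, Σy=-86, Σxy=-1260, Σx²=1179, Σy²=1378
r = (6×(-1260) - 79×(-86))/√((6×1179 - 79²)(6×1378 - (-86)²))
= -766/√(833×872) = -766/√726376 ≈ -766/852.2770 ≈ -0.8988

r ≈ -0.8988


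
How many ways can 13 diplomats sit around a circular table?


Circular arrangements of 13 distinct objects: fix one position to break rotational symmetry.
(n-1)! = 12! = 479001600

479001600


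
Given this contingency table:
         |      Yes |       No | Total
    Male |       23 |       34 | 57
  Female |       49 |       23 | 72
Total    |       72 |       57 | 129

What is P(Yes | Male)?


P(Yes | Male) = 23/(23+34) = 23/57

P(Yes|Male) = 23/57 ≈ 40.35%


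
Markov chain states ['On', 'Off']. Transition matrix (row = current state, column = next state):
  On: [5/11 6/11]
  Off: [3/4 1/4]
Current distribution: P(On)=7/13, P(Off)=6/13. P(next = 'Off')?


P(next=Off) = Σᵢ P(now=i)×P(i→Off)
= 7/13×6/11 + 6/13×1/4
= 42/143 + 3/26 = 9/22

P = 9/22 ≈ 0.4091


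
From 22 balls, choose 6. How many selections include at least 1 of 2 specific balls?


Complement: C(22,6) - C(20,6) = 74613 - 38760 = 35853

35853


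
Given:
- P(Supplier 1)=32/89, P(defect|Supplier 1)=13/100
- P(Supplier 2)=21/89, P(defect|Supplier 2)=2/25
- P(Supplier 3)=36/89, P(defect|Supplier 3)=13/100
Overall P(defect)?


P(B) = Σ P(B|Aᵢ)×P(Aᵢ)
  13/100×32/89 = 104/2225
  2/25×21/89 = 42/2225
  13/100×36/89 = 117/2225
Sum = 263/2225

P(defect) = 263/2225 ≈ 11.82%


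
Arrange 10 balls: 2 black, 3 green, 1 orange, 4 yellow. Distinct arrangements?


10!/(2!×3!×1!×4!) = 12600

12600
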